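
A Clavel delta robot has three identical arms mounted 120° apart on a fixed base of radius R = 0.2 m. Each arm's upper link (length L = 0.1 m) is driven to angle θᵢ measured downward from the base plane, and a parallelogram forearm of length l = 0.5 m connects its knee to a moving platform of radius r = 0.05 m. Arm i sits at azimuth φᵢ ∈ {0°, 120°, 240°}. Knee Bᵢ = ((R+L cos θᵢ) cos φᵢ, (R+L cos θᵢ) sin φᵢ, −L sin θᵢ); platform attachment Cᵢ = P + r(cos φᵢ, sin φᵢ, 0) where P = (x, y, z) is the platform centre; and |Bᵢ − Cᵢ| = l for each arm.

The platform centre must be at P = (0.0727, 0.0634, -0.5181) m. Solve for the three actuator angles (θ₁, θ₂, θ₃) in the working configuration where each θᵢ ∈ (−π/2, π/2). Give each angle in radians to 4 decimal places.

arm 1 (φ=0.0°): x'=0.0727, y'=0.0634
  e−x'=0.0773;  (l²−L²−(e−x')²−y'²−z²)/2L = -0.1921
  √(A²+B²)=0.5238;  θ1 = -1.4227+1.9463 ≈ 0.5236
arm 2 (φ=120.0°): x'=0.0186, y'=-0.0947
  A=0.1314, B=-0.5181, C=(l²−L²−A²−y'²−z²)/(2L)=-0.2733
  θ2 = atan2(B,A) + arccos(C/0.5345) = 0.7852
rotate P by −φ3: (-0.0913, 0.0313, -0.5181)
  A=0.2413, B=-0.5181, C=(l²−L²−A²−y'²−z²)/(2L)=-0.4380
  θ3 = atan2(B,A) + arccos(C/0.5715) = 1.3091

θ₁ = 0.5236, θ₂ = 0.7852, θ₃ = 1.3091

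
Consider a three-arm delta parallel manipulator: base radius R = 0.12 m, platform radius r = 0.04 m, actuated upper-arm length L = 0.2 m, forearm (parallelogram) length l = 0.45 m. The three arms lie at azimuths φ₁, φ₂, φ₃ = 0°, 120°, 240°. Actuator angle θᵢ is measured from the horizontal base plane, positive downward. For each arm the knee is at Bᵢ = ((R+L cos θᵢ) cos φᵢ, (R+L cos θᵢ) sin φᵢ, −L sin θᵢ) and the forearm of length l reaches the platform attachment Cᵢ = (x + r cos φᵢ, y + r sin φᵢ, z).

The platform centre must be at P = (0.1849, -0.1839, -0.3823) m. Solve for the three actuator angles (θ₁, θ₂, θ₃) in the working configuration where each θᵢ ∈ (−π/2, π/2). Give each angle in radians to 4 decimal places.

rotate P by −φ1: (0.1849, -0.1839, -0.3823)
  e−x'=-0.1049;  (l²−L²−(e−x')²−y'²−z²)/2L = -0.0712
  √(A²+B²)=0.3964;  θ1 = -1.8386+1.7514 ≈ -0.0872
arm 2 (φ=120.0°): x'=-0.2517, y'=-0.0682
  A cos θ + B sin θ = C:  0.3317·cos θ + -0.3823·sin θ = -0.2458
  √(A²+B²)=0.5061;  θ2 = -0.8561+2.0780 ≈ 1.2218
φ3=240.0° → target in arm frame (0.0668, 0.2521)
  A=0.0132, B=-0.3823, C=(l²−L²−A²−y'²−z²)/(2L)=-0.1184
  θ3 = atan2(B,A) + arccos(C/0.3825) = 0.3492

θ₁ = -0.0872, θ₂ = 1.2218, θ₃ = 0.3492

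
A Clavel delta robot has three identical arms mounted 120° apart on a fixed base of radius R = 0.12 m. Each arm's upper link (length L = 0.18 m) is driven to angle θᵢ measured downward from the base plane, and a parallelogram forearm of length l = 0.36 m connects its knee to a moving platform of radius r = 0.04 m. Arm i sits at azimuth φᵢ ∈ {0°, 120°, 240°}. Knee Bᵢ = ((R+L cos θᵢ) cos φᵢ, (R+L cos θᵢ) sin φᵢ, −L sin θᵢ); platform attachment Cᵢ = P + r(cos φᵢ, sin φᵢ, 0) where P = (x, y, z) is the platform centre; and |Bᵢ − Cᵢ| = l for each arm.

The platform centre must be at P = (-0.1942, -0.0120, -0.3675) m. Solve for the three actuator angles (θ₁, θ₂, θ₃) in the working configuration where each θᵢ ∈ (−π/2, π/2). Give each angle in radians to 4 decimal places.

φ1=0.0° → target in arm frame (-0.1942, -0.0120)
  A=0.2742, B=-0.3675, C=(l²−L²−A²−y'²−z²)/(2L)=-0.3144
  θ1 = atan2(B,A) + arccos(C/0.4585) = 1.3966
rotate P by −φ2: (0.0867, 0.1742, -0.3675)
  A cos θ + B sin θ = C:  -0.0067·cos θ + -0.3675·sin θ = -0.1896
  √(A²+B²)=0.3676;  θ2 = -1.5890+2.1126 ≈ 0.5236
arm 3 (φ=240.0°): x'=0.1075, y'=-0.1622
  e−x'=-0.0275;  (l²−L²−(e−x')²−y'²−z²)/2L = -0.1803
  θ3 = atan2(B,A) + arccos(C/0.3685) = 0.4366

θ₁ = 1.3966, θ₂ = 0.5236, θ₃ = 0.4366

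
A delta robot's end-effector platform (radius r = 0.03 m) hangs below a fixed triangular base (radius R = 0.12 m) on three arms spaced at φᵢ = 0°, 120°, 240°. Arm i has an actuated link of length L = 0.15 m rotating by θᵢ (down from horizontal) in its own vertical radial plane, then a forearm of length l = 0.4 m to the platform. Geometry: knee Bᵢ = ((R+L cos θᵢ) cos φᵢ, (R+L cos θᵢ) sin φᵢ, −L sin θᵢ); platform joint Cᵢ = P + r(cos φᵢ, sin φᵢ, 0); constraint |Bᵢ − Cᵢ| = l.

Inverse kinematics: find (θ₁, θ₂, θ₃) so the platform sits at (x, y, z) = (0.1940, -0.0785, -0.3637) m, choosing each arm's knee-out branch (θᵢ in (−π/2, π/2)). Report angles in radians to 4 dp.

rotate P by −φ1: (0.1940, -0.0785, -0.3637)
  A=-0.1040, B=-0.3637, C=(l²−L²−A²−y'²−z²)/(2L)=-0.0392
  √(A²+B²)=0.3783;  θ1 = -1.8493+1.6746 ≈ -0.1747
arm 2 (φ=120.0°): x'=-0.1650, y'=-0.1288
  e−x'=0.2550;  (l²−L²−(e−x')²−y'²−z²)/2L = -0.2546
  √(A²+B²)=0.4442;  θ2 = -0.9593+2.1811 ≈ 1.2218
rotate P by −φ3: (-0.0290, 0.2073, -0.3637)
  e−x'=0.1190;  (l²−L²−(e−x')²−y'²−z²)/2L = -0.1730
  √(A²+B²)=0.3827;  θ3 = -1.2545+2.0399 ≈ 0.7853

θ₁ = -0.1747, θ₂ = 1.2218, θ₃ = 0.7853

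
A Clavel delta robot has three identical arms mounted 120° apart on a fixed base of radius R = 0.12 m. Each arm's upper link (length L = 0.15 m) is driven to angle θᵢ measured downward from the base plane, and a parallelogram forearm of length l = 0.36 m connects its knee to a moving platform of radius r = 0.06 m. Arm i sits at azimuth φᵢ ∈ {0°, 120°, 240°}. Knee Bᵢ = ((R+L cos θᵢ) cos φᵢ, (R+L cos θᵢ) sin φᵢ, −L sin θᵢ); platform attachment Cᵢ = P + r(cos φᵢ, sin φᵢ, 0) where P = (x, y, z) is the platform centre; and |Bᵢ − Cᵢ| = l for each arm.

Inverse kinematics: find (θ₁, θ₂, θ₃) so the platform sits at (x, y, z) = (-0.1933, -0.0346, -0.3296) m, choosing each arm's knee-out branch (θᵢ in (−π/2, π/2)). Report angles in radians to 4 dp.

θ₁ = 1.2214, θ₂ = 0.3490, θ₃ = 0.0870

φ1=0.0° → target in arm frame (-0.1933, -0.0346)
  A cos θ + B sin θ = C:  0.2533·cos θ + -0.3296·sin θ = -0.2230
  θ1 = atan2(B,A) + arccos(C/0.4157) = 1.2214
rotate P by −φ2: (0.0667, 0.1847, -0.3296)
  A=-0.0067, B=-0.3296, C=(l²−L²−A²−y'²−z²)/(2L)=-0.1190
  θ2 = atan2(B,A) + arccos(C/0.3297) = 0.3490
arm 3 (φ=240.0°): x'=0.1266, y'=-0.1501
  A cos θ + B sin θ = C:  -0.0666·cos θ + -0.3296·sin θ = -0.0950
  √(A²+B²)=0.3363;  θ3 = -1.7702+1.8573 ≈ 0.0870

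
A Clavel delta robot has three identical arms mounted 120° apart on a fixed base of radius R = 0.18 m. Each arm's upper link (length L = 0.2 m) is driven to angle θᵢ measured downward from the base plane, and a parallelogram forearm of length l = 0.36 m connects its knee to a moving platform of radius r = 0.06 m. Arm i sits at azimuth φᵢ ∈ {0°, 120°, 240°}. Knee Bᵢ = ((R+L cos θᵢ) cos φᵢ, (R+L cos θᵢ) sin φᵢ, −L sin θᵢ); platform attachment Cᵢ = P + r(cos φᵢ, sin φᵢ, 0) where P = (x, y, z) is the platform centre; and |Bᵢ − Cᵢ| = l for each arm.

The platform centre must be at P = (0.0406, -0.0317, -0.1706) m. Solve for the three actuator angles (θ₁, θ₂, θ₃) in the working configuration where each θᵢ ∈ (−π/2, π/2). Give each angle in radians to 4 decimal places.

φ1=0.0° → target in arm frame (0.0406, -0.0317)
  A cos θ + B sin θ = C:  0.0794·cos θ + -0.1706·sin θ = 0.1330
  √(A²+B²)=0.1882;  θ1 = -1.1352+0.7861 ≈ -0.3491
arm 2 (φ=120.0°): x'=-0.0478, y'=-0.0193
  A cos θ + B sin θ = C:  0.1678·cos θ + -0.1706·sin θ = 0.0800
  γ=atan2(-0.1706,0.1678)=-0.7938;  ψ=arccos(0.3342)=1.2301;  θ2=γ+ψ≈0.4363
rotate P by −φ3: (0.0072, 0.0510, -0.1706)
  A cos θ + B sin θ = C:  0.1128·cos θ + -0.1706·sin θ = 0.1129
  θ3 = atan2(B,A) + arccos(C/0.2045) = -0.0003

θ₁ = -0.3491, θ₂ = 0.4363, θ₃ = -0.0003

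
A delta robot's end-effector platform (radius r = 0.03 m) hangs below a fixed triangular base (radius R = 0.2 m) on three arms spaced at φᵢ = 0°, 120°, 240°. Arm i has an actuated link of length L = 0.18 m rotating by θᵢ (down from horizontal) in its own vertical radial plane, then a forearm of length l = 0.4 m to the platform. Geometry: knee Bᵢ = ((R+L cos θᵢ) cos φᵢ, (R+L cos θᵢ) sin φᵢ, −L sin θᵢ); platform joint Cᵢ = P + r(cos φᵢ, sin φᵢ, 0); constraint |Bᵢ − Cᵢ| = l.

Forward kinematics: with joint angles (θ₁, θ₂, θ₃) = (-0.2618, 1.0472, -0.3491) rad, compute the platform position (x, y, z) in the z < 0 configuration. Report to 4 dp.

arm 1 at φ=0.0°: ρ1 = 0.3439;  S1 = (0.3439, 0.0000, 0.0466)
φ2=120.0°: virtual centre (-0.1300, 0.2252, -0.1559), radius l
arm 3 at φ=240.0°: ρ3 = 0.3391;  S3 = (-0.1696, -0.2937, 0.0616)
|S₂|²−|S₁|² = -0.0285;  |S₃|²−|S₁|² = -0.0016
[-0.9477 0.4503 -0.4049]·P = -0.0285;  [-1.0269 -0.5874 0.0300]·P = -0.0016
det = 1.0191;  x = 0.0171+-0.2202z,  y = -0.0272+0.4359z
sphere 1 gives Az²+Bz+C=0 with A=1.2385, B=0.0269, C=-0.0503;  B²−4AC=0.2501;  roots -0.2128, 0.1910;  negative root z = -0.2128
x = 0.0640, y = -0.1200

(0.0640, -0.1200, -0.2128)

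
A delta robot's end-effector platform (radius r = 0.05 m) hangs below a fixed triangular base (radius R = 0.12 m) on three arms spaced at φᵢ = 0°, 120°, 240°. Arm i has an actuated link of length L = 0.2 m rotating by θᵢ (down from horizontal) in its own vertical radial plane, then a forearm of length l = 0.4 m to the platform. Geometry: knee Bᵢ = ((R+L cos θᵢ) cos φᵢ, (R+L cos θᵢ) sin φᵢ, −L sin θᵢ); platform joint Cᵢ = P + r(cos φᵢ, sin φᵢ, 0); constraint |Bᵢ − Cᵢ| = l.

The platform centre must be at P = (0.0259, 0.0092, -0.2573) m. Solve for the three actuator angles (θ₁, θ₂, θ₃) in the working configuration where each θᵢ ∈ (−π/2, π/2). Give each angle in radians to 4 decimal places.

rotate P by −φ1: (0.0259, 0.0092, -0.2573)
  A cos θ + B sin θ = C:  0.0441·cos θ + -0.2573·sin θ = 0.1294
  θ1 = atan2(B,A) + arccos(C/0.2611) = -0.3490
rotate P by −φ2: (-0.0050, -0.0270, -0.2573)
  A=0.0750, B=-0.2573, C=(l²−L²−A²−y'²−z²)/(2L)=0.1186
  γ=atan2(-0.2573,0.0750)=-1.2872;  ψ=arccos(0.4426)=1.1123;  θ2=γ+ψ≈-0.1749
rotate P by −φ3: (-0.0209, 0.0178, -0.2573)
  e−x'=0.0909;  (l²−L²−(e−x')²−y'²−z²)/2L = 0.1130
  √(A²+B²)=0.2729;  θ3 = -1.2311+1.1437 ≈ -0.0874

θ₁ = -0.3490, θ₂ = -0.1749, θ₃ = -0.0874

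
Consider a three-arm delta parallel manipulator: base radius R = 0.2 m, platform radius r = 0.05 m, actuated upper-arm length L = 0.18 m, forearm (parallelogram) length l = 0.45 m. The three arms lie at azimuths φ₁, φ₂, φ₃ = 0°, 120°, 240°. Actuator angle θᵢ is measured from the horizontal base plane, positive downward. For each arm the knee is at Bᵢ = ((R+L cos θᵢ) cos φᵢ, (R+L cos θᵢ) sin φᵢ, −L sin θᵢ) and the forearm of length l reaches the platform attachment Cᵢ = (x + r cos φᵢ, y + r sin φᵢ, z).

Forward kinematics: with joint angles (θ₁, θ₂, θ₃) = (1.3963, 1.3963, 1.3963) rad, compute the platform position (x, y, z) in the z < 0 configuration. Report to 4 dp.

centre 1 = (0.1813·cos0.0°, 0.1813·sin0.0°, -0.1773) = (0.1813, 0.0000, -0.1773)
centre 2 = (0.1813·cos120.0°, 0.1813·sin120.0°, -0.1773) = (-0.0906, 0.1570, -0.1773)
φ3=240.0°: virtual centre (-0.0906, -0.1570, -0.1773), radius l
|centre ₂|²−|centre ₁|² = 0.0000;  |centre ₃|²−|centre ₁|² = 0.0000
linear system: -0.5438x+0.3139y = 0.0000−0.0000z; -0.5438x+-0.3139y = 0.0000−0.0000z
Cramer: x(z) = 0.0000+0.0000z;  y(z) = 0.0000+0.0000z
into |P−centre ₁|² = l²: 1.0000z² + 0.3545z + -0.1382 = 0;  Δ = 0.6786;  z = -0.5892 or 0.2346 → z<0 root = -0.5892
x = 0.0000, y = 0.0000

(0.0000, 0.0000, -0.5892)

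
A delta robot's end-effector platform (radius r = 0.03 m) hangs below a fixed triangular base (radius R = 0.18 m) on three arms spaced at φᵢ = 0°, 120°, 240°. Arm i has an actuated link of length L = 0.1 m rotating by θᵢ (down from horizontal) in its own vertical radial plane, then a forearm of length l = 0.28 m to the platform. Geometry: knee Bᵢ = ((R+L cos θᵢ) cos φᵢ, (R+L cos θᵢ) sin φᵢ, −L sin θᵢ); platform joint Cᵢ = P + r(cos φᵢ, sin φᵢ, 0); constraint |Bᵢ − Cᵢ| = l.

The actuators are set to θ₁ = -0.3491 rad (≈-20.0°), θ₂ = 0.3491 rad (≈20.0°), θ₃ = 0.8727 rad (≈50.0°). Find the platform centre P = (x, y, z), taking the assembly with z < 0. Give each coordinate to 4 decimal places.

S1 = (0.2440·cos0.0°, 0.2440·sin0.0°, 0.0342) = (0.2440, 0.0000, 0.0342)
S2 = (0.2440·cos120.0°, 0.2440·sin120.0°, -0.0342) = (-0.1220, 0.2113, -0.0342)
S3 = (0.2143·cos240.0°, 0.2143·sin240.0°, -0.0766) = (-0.1071, -0.1856, -0.0766)
subtract pairs → two planes through P
linear system: -0.7319x+0.4226y = 0.0000−-0.1368z; -0.7022x+-0.3711y = -0.0089−-0.2216z
det = 0.5684;  x = 0.0066+-0.2541z,  y = 0.0115+-0.1164z
into |P−S₁|² = l²: 1.0781z² + 0.0495z + -0.0208 = 0;  Δ = 0.0920;  z = -0.1637 or 0.1177 → z<0 root = -0.1637
x = 0.0482, y = 0.0305

(0.0482, 0.0305, -0.1637)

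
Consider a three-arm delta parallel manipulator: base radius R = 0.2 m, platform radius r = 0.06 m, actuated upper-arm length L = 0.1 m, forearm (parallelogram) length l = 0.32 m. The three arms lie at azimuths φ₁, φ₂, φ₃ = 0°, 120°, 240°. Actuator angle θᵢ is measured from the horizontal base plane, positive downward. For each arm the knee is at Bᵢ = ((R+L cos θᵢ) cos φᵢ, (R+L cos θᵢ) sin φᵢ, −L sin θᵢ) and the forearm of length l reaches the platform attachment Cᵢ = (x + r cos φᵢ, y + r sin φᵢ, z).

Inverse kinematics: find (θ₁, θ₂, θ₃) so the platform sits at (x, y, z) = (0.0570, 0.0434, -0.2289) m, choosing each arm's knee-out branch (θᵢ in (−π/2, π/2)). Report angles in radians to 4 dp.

θ₁ = -0.3484, θ₂ = 0.1749, θ₃ = 0.7855

φ1=0.0° → target in arm frame (0.0570, 0.0434)
  A cos θ + B sin θ = C:  0.0830·cos θ + -0.2289·sin θ = 0.1562
  θ1 = atan2(B,A) + arccos(C/0.2435) = -0.3484
φ2=120.0° → target in arm frame (0.0091, -0.0711)
  A cos θ + B sin θ = C:  0.1309·cos θ + -0.2289·sin θ = 0.0891
  √(A²+B²)=0.2637;  θ2 = -1.0513+1.2262 ≈ 0.1749
arm 3 (φ=240.0°): x'=-0.0661, y'=0.0277
  A cos θ + B sin θ = C:  0.2061·cos θ + -0.2289·sin θ = -0.0162
  θ3 = atan2(B,A) + arccos(C/0.3080) = 0.7855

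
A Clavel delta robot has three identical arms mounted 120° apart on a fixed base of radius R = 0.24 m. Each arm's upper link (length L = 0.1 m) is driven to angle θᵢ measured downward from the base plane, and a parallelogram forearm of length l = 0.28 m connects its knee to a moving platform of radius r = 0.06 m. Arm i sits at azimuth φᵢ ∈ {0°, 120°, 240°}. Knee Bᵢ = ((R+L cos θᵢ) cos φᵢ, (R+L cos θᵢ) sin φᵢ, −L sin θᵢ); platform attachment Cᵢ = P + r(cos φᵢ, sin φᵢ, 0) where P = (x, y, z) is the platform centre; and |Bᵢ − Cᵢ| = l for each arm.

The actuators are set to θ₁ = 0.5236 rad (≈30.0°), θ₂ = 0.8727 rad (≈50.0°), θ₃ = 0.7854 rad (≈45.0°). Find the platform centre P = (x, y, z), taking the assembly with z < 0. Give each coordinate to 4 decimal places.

φ1=0.0°: virtual centre (0.2666, 0.0000, -0.0500), radius l
φ2=120.0°: virtual centre (-0.1221, 0.2115, -0.0766), radius l
φ3=240.0°: virtual centre (-0.1254, -0.2171, -0.0707), radius l
subtract pairs → two planes through P
[-0.7775 0.4231 -0.0532]·P = -0.0080;  [-0.7839 -0.4342 -0.0414]·P = -0.0057
det = 0.6693;  x = 0.0088+-0.0607z,  y = -0.0028+0.0142z
sphere 1 gives Az²+Bz+C=0 with A=1.0039, B=0.1312, C=-0.0094;  B²−4AC=0.0552;  roots -0.1823, 0.0516;  negative root z = -0.1823
x = 0.0199, y = -0.0054

(0.0199, -0.0054, -0.1823)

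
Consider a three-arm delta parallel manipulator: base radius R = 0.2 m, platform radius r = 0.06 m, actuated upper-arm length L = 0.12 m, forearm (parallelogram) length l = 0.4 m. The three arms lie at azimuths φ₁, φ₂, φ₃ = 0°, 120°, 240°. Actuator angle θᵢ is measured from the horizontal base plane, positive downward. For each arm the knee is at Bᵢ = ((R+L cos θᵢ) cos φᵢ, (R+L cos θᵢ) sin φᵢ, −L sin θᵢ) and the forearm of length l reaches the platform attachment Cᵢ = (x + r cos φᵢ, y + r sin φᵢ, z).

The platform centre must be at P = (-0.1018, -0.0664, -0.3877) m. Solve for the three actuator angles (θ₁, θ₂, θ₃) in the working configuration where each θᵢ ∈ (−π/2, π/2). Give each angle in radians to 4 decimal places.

θ₁ = 1.2217, θ₂ = 0.7856, θ₃ = 0.1750

rotate P by −φ1: (-0.1018, -0.0664, -0.3877)
  e−x'=0.2418;  (l²−L²−(e−x')²−y'²−z²)/2L = -0.2816
  γ=atan2(-0.3877,0.2418)=-1.0131;  ψ=arccos(-0.6163)=2.2349;  θ1=γ+ψ≈1.2217
rotate P by −φ2: (-0.0066, 0.1214, -0.3877)
  e−x'=0.1466;  (l²−L²−(e−x')²−y'²−z²)/2L = -0.1706
  θ2 = atan2(B,A) + arccos(C/0.4145) = 0.7856
φ3=240.0° → target in arm frame (0.1084, -0.0550)
  A cos θ + B sin θ = C:  0.0316·cos θ + -0.3877·sin θ = -0.0364
  √(A²+B²)=0.3890;  θ3 = -1.4895+1.6644 ≈ 0.1750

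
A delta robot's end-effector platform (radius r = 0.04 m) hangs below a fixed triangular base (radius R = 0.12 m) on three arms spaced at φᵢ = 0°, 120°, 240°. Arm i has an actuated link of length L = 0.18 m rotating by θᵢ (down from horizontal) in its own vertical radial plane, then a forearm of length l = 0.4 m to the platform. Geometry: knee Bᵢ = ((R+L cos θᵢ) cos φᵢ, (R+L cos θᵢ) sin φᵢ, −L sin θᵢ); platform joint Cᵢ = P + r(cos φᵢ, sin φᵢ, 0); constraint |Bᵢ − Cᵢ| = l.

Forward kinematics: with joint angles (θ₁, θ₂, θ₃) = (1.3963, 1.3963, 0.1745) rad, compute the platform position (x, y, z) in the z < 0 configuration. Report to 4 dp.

(-0.1192, -0.2064, -0.4308)

O1 = (0.1113·cos0.0°, 0.1113·sin0.0°, -0.1773) = (0.1113, 0.0000, -0.1773)
φ2=120.0°: virtual centre (-0.0556, 0.0963, -0.1773), radius l
φ3=240.0°: virtual centre (-0.1286, -0.2228, -0.0313), radius l
subtract pairs → two planes through P
[-0.3338 0.1927 0.0000]·P = 0.0000;  [-0.4798 -0.4456 0.2920]·P = 0.0234
det = 0.2412;  x = -0.0187+0.2333z,  y = -0.0323+0.4041z
sphere 1 gives Az²+Bz+C=0 with A=1.2178, B=0.2678, C=-0.1107;  B²−4AC=0.6107;  roots -0.4308, 0.2109;  negative root z = -0.4308
x = -0.1192, y = -0.2064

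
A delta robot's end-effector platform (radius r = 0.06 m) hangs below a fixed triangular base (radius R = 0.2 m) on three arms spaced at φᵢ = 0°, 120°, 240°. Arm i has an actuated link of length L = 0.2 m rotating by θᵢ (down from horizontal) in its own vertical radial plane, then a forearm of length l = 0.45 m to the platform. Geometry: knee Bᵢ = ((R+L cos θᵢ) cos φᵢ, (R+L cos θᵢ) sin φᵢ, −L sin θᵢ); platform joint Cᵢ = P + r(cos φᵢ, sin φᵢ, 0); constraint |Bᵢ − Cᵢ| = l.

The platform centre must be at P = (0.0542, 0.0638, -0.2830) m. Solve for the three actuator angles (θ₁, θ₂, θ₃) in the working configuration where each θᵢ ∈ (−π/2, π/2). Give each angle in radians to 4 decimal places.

θ₁ = -0.3492, θ₂ = -0.1742, θ₃ = 0.4365

arm 1 (φ=0.0°): x'=0.0542, y'=0.0638
  A=0.0858, B=-0.2830, C=(l²−L²−A²−y'²−z²)/(2L)=0.1774
  γ=atan2(-0.2830,0.0858)=-1.2764;  ψ=arccos(0.6001)=0.9272;  θ1=γ+ψ≈-0.3492
arm 2 (φ=120.0°): x'=0.0282, y'=-0.0788
  e−x'=0.1118;  (l²−L²−(e−x')²−y'²−z²)/2L = 0.1592
  θ2 = atan2(B,A) + arccos(C/0.3043) = -0.1742
φ3=240.0° → target in arm frame (-0.0824, 0.0150)
  e−x'=0.2224;  (l²−L²−(e−x')²−y'²−z²)/2L = 0.0819
  θ3 = atan2(B,A) + arccos(C/0.3599) = 0.4365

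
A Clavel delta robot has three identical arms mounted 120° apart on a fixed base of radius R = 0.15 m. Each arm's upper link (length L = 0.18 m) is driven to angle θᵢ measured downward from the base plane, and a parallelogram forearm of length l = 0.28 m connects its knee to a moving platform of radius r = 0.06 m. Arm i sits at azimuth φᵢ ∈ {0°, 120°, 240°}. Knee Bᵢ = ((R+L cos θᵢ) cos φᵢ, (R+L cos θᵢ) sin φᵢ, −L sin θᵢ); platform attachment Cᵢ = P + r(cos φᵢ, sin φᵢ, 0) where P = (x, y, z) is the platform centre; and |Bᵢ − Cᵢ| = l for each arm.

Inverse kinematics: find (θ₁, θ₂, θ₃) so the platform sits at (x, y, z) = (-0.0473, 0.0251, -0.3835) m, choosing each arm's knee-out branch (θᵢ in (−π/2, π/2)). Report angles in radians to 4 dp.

rotate P by −φ1: (-0.0473, 0.0251, -0.3835)
  e−x'=0.1373;  (l²−L²−(e−x')²−y'²−z²)/2L = -0.3349
  √(A²+B²)=0.4073;  θ1 = -1.2270+2.5359 ≈ 1.3089
φ2=120.0° → target in arm frame (0.0454, 0.0284)
  A=0.0446, B=-0.3835, C=(l²−L²−A²−y'²−z²)/(2L)=-0.2885
  √(A²+B²)=0.3861;  θ2 = -1.4550+2.4148 ≈ 0.9598
rotate P by −φ3: (0.0019, -0.0535, -0.3835)
  A cos θ + B sin θ = C:  0.0881·cos θ + -0.3835·sin θ = -0.3103
  γ=atan2(-0.3835,0.0881)=-1.3450;  ψ=arccos(-0.7885)=2.4792;  θ3=γ+ψ≈1.1341

θ₁ = 1.3089, θ₂ = 0.9598, θ₃ = 1.1341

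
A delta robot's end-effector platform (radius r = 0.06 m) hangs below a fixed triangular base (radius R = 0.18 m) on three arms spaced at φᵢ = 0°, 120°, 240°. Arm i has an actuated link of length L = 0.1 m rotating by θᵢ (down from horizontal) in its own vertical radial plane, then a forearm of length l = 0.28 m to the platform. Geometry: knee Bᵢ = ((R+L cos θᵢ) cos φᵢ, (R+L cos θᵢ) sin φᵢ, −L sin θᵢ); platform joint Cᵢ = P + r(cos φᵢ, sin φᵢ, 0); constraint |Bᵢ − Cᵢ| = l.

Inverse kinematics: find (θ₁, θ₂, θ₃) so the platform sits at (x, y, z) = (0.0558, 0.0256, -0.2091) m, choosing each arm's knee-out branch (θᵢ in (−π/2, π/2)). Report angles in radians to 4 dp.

θ₁ = -0.1744, θ₂ = 0.4360, θ₃ = 0.7852

φ1=0.0° → target in arm frame (0.0558, 0.0256)
  e−x'=0.0642;  (l²−L²−(e−x')²−y'²−z²)/2L = 0.0995
  γ=atan2(-0.2091,0.0642)=-1.2729;  ψ=arccos(0.4549)=1.0985;  θ1=γ+ψ≈-0.1744
rotate P by −φ2: (-0.0057, -0.0611, -0.2091)
  A cos θ + B sin θ = C:  0.1257·cos θ + -0.2091·sin θ = 0.0257
  θ2 = atan2(B,A) + arccos(C/0.2440) = 0.4360
arm 3 (φ=240.0°): x'=-0.0501, y'=0.0355
  A cos θ + B sin θ = C:  0.1701·cos θ + -0.2091·sin θ = -0.0275
  θ3 = atan2(B,A) + arccos(C/0.2695) = 0.7852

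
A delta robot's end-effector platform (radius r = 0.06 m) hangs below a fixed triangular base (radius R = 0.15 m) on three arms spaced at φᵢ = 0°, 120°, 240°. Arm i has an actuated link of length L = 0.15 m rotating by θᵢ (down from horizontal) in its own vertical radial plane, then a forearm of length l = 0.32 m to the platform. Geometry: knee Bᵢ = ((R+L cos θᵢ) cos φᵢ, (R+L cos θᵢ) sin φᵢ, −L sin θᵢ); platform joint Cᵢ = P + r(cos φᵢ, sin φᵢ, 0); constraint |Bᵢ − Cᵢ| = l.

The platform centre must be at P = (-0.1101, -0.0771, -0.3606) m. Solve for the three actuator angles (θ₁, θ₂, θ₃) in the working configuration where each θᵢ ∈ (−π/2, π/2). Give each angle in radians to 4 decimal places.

arm 1 (φ=0.0°): x'=-0.1101, y'=-0.0771
  A=0.2001, B=-0.3606, C=(l²−L²−A²−y'²−z²)/(2L)=-0.3204
  θ1 = atan2(B,A) + arccos(C/0.4124) = 1.3963
rotate P by −φ2: (-0.0117, 0.1339, -0.3606)
  A=0.1017, B=-0.3606, C=(l²−L²−A²−y'²−z²)/(2L)=-0.2614
  θ2 = atan2(B,A) + arccos(C/0.3747) = 1.0469
rotate P by −φ3: (0.1218, -0.0568, -0.3606)
  A cos θ + B sin θ = C:  -0.0318·cos θ + -0.3606·sin θ = -0.1812
  √(A²+B²)=0.3620;  θ3 = -1.6588+2.0951 ≈ 0.4363

θ₁ = 1.3963, θ₂ = 1.0469, θ₃ = 0.4363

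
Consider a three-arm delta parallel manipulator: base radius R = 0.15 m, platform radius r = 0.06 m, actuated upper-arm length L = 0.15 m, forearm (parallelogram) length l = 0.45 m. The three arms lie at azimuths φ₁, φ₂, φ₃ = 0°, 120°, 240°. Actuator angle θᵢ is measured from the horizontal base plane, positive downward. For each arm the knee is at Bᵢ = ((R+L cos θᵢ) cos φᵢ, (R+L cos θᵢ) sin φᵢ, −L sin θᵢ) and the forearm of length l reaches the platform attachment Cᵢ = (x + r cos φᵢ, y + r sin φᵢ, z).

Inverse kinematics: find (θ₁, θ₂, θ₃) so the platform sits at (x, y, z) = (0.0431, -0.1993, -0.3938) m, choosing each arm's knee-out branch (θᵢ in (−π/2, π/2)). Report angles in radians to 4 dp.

θ₁ = 0.2619, θ₂ = 1.0473, θ₃ = -0.1741

φ1=0.0° → target in arm frame (0.0431, -0.1993)
  A cos θ + B sin θ = C:  0.0469·cos θ + -0.3938·sin θ = -0.0567
  θ1 = atan2(B,A) + arccos(C/0.3966) = 0.2619
rotate P by −φ2: (-0.1941, 0.0623, -0.3938)
  A=0.2841, B=-0.3938, C=(l²−L²−A²−y'²−z²)/(2L)=-0.1990
  √(A²+B²)=0.4856;  θ2 = -0.9457+1.9930 ≈ 1.0473
rotate P by −φ3: (0.1510, 0.1370, -0.3938)
  e−x'=-0.0610;  (l²−L²−(e−x')²−y'²−z²)/2L = 0.0081
  θ3 = atan2(B,A) + arccos(C/0.3985) = -0.1741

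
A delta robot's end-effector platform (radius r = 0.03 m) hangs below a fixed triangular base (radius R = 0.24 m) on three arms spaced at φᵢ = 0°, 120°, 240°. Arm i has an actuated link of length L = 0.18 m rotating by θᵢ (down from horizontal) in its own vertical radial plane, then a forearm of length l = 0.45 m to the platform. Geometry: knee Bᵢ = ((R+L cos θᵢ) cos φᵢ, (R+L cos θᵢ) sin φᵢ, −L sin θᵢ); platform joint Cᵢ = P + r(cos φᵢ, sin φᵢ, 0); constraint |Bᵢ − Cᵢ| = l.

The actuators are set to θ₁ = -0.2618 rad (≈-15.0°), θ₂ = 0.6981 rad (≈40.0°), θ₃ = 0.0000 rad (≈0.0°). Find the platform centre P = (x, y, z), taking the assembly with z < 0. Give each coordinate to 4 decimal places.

φ1=0.0°: virtual centre (0.3839, 0.0000, 0.0466), radius l
arm 2 at φ=120.0°: e+L cos θ2 = 0.3479;  O2 = (-0.1739, 0.3013, -0.1157)
arm 3 at φ=240.0°: e+L cos θ3 = 0.3900;  O3 = (-0.1950, -0.3377, 0.0000)
|O₂|²−|O₁|² = -0.0151;  |O₃|²−|O₁|² = 0.0026
linear system: -1.1156x+0.6026y = -0.0151−-0.3246z; -1.1577x+-0.6755y = 0.0026−-0.0932z
det = 1.4512;  x = 0.0060+-0.1898z,  y = -0.0140+0.1873z
quadratic in z: (1.0711)z²+(0.0450)z+(-0.0573)=0, √Δ=0.4976 → z ∈ {-0.2533, 0.2113}; z = -0.2533 (taking z<0)
x = 0.0540, y = -0.0615

(0.0540, -0.0615, -0.2533)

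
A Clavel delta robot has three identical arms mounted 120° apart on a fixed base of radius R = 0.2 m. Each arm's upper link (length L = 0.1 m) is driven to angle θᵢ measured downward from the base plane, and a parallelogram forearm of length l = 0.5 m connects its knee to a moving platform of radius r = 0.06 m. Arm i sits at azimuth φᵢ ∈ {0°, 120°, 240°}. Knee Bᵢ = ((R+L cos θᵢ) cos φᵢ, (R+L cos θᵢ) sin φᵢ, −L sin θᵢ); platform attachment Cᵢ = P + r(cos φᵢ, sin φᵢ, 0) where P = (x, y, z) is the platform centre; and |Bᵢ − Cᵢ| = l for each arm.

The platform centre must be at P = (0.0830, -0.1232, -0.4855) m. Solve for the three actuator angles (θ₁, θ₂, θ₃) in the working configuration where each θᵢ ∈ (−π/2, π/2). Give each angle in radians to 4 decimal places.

θ₁ = 0.2620, θ₂ = 1.3090, θ₃ = 0.3488

rotate P by −φ1: (0.0830, -0.1232, -0.4855)
  e−x'=0.0570;  (l²−L²−(e−x')²−y'²−z²)/2L = -0.0707
  √(A²+B²)=0.4888;  θ1 = -1.4539+1.7159 ≈ 0.2620
rotate P by −φ2: (-0.1482, -0.0103, -0.4855)
  A=0.2882, B=-0.4855, C=(l²−L²−A²−y'²−z²)/(2L)=-0.3944
  √(A²+B²)=0.5646;  θ2 = -1.0351+2.3441 ≈ 1.3090
rotate P by −φ3: (0.0652, 0.1335, -0.4855)
  A=0.0748, B=-0.4855, C=(l²−L²−A²−y'²−z²)/(2L)=-0.0956
  √(A²+B²)=0.4912;  θ3 = -1.4179+1.7667 ≈ 0.3488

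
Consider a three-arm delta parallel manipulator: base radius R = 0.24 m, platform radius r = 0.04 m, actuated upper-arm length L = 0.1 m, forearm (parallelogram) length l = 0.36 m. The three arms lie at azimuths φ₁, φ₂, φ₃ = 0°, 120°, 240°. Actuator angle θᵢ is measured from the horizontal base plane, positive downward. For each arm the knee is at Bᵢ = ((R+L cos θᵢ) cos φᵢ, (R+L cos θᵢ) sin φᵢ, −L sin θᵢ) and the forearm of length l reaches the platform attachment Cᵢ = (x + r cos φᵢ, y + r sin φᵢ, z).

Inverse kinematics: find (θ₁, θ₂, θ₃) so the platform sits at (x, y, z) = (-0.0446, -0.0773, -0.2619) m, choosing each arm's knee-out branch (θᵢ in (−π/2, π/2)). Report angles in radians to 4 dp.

φ1=0.0° → target in arm frame (-0.0446, -0.0773)
  e−x'=0.2446;  (l²−L²−(e−x')²−y'²−z²)/2L = -0.0740
  θ1 = atan2(B,A) + arccos(C/0.3584) = 0.9592
φ2=120.0° → target in arm frame (-0.0446, 0.0773)
  A cos θ + B sin θ = C:  0.2446·cos θ + -0.2619·sin θ = -0.0741
  γ=atan2(-0.2619,0.2446)=-0.8195;  ψ=arccos(-0.2067)=1.7790;  θ2=γ+ψ≈0.9595
arm 3 (φ=240.0°): x'=0.0892, y'=0.0000
  A=0.1108, B=-0.2619, C=(l²−L²−A²−y'²−z²)/(2L)=0.1937
  γ=atan2(-0.2619,0.1108)=-1.1707;  ψ=arccos(0.6812)=0.8214;  θ3=γ+ψ≈-0.3493

θ₁ = 0.9592, θ₂ = 0.9595, θ₃ = -0.3493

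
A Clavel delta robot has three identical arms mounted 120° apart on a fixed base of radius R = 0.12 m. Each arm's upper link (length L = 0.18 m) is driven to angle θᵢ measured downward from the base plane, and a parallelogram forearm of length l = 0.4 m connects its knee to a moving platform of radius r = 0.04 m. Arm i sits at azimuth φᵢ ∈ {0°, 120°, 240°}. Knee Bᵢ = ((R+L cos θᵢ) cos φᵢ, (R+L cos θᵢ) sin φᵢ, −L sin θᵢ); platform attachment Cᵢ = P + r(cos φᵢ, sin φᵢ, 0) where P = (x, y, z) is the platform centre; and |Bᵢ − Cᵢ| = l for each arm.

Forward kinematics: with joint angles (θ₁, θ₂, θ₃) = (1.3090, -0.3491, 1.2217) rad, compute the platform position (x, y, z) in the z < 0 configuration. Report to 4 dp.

(-0.1571, 0.2301, -0.3368)

S1 = (0.1266·cos0.0°, 0.1266·sin0.0°, -0.1739) = (0.1266, 0.0000, -0.1739)
S2 = (0.2491·cos120.0°, 0.2491·sin120.0°, 0.0616) = (-0.1246, 0.2158, 0.0616)
φ3=240.0°: virtual centre (-0.0708, -0.1226, -0.1691), radius l
subtract pairs → two planes through P
[-0.5023 0.4315 0.4709]·P = 0.0196;  [-0.3947 -0.2452 0.0094]·P = 0.0024
det = 0.2935;  x = -0.0199+0.4073z,  y = 0.0223+-0.6171z
sphere 1 gives Az²+Bz+C=0 with A=1.5467, B=0.2009, C=-0.1078;  B²−4AC=0.7074;  roots -0.3368, 0.2069;  negative root z = -0.3368
x = -0.1571, y = 0.2301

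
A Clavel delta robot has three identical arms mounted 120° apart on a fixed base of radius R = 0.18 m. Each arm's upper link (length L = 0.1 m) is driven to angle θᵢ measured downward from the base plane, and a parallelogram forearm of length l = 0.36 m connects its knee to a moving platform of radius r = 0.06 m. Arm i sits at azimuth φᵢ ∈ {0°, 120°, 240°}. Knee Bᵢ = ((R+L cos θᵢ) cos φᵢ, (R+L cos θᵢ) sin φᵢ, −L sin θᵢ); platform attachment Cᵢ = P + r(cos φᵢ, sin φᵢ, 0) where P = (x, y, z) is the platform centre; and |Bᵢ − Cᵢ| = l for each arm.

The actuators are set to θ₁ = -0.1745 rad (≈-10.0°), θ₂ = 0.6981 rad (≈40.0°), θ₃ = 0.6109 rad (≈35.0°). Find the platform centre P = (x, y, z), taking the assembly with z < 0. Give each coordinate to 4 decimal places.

(0.0852, -0.0089, -0.3169)

arm 1 at φ=0.0°: ρ1 = 0.2185;  S1 = (0.2185, 0.0000, 0.0174)
φ2=120.0°: virtual centre (-0.0983, 0.1703, -0.0643), radius l
φ3=240.0°: virtual centre (-0.1010, -0.1749, -0.0574), radius l
eliminate P² terms by subtracting sphere 1 from 2 and 3
linear system: -0.6336x+0.3405y = -0.0052−-0.1633z; -0.6389x+-0.3497y = -0.0040−-0.1494z
det = 0.4391;  x = 0.0073+-0.2459z,  y = -0.0019+0.0219z
quadratic in z: (1.0610)z²+(0.0691)z+(-0.0847)=0, √Δ=0.6034 → z ∈ {-0.3169, 0.2518}; z = -0.3169 (taking z<0)
x = 0.0852, y = -0.0089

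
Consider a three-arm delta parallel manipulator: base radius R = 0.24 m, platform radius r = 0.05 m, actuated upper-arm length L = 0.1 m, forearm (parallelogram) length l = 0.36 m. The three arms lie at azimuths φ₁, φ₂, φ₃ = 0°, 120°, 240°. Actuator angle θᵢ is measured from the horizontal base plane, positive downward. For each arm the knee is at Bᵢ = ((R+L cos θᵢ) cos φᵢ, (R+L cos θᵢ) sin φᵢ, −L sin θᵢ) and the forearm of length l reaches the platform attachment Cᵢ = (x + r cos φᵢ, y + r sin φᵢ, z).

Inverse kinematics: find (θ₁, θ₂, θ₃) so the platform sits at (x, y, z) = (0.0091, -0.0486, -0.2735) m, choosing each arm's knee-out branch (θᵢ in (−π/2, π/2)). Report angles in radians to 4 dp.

θ₁ = 0.4357, θ₂ = 0.8725, θ₃ = 0.1747

arm 1 (φ=0.0°): x'=0.0091, y'=-0.0486
  A=0.1809, B=-0.2735, C=(l²−L²−A²−y'²−z²)/(2L)=0.0486
  γ=atan2(-0.2735,0.1809)=-0.9864;  ψ=arccos(0.1481)=1.4222;  θ1=γ+ψ≈0.4357
φ2=120.0° → target in arm frame (-0.0466, 0.0164)
  A cos θ + B sin θ = C:  0.2366·cos θ + -0.2735·sin θ = -0.0573
  √(A²+B²)=0.3617;  θ2 = -0.8575+1.7300 ≈ 0.8725
φ3=240.0° → target in arm frame (0.0375, 0.0322)
  A=0.1525, B=-0.2735, C=(l²−L²−A²−y'²−z²)/(2L)=0.1026
  √(A²+B²)=0.3131;  θ3 = -1.0623+1.2370 ≈ 0.1747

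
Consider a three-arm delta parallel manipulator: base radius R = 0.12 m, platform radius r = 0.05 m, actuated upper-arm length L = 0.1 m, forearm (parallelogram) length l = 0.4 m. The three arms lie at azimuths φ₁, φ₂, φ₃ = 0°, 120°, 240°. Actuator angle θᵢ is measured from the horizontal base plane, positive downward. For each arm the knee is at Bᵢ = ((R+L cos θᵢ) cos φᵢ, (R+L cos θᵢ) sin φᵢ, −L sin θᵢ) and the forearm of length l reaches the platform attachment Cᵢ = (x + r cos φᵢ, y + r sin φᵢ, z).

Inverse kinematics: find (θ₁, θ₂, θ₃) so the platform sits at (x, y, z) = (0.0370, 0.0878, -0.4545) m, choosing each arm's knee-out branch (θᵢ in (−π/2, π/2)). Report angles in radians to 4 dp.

θ₁ = 0.8723, θ₂ = 0.7851, θ₃ = 1.3958

rotate P by −φ1: (0.0370, 0.0878, -0.4545)
  A cos θ + B sin θ = C:  0.0330·cos θ + -0.4545·sin θ = -0.3268
  √(A²+B²)=0.4557;  θ1 = -1.4983+2.3706 ≈ 0.8723
φ2=120.0° → target in arm frame (0.0575, -0.0759)
  e−x'=0.0125;  (l²−L²−(e−x')²−y'²−z²)/2L = -0.3125
  √(A²+B²)=0.4547;  θ2 = -1.5434+2.3285 ≈ 0.7851
arm 3 (φ=240.0°): x'=-0.0945, y'=-0.0119
  e−x'=0.1645;  (l²−L²−(e−x')²−y'²−z²)/2L = -0.4189
  θ3 = atan2(B,A) + arccos(C/0.4834) = 1.3958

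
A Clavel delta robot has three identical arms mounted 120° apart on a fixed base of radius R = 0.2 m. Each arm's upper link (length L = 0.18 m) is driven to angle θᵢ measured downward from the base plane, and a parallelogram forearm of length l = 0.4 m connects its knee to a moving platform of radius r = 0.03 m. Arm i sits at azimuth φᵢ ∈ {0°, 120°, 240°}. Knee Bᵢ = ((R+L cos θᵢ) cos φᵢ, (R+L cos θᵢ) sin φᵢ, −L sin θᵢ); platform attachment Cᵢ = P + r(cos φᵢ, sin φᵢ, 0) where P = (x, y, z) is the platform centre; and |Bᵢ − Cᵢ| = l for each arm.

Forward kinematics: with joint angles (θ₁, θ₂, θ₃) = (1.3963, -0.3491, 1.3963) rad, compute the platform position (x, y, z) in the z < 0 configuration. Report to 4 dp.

arm 1 at φ=0.0°: e+L cos θ1 = 0.2013;  centre 1 = (0.2013, 0.0000, -0.1773)
φ2=120.0°: virtual centre (-0.1696, 0.2937, 0.0616), radius l
arm 3 at φ=240.0°: e+L cos θ3 = 0.2013;  centre 3 = (-0.1006, -0.1743, -0.1773)
|centre ₂|²−|centre ₁|² = 0.0469;  |centre ₃|²−|centre ₁|² = 0.0000
linear system: -0.7416x+0.5874y = 0.0469−0.4777z; -0.6038x+-0.3486y = 0.0000−0.0000z
Cramer: x(z) = -0.0267+0.2715z;  y(z) = 0.0462-0.4703z
sphere 1 gives Az²+Bz+C=0 with A=1.2950, B=0.1873, C=-0.0745;  B²−4AC=0.4210;  roots -0.3229, 0.1782;  negative root z = -0.3229
x = -0.1143, y = 0.1980

(-0.1143, 0.1980, -0.3229)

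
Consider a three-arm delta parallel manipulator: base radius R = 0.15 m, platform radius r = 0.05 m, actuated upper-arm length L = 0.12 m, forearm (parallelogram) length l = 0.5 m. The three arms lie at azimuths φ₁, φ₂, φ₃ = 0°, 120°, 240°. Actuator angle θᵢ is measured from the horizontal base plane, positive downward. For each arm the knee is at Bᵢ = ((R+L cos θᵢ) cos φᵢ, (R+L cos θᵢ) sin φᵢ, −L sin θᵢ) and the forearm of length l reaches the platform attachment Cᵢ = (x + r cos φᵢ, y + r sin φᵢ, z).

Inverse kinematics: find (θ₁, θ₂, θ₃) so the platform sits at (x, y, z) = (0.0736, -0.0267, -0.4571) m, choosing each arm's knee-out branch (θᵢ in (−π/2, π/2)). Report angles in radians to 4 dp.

arm 1 (φ=0.0°): x'=0.0736, y'=-0.0267
  A=0.0264, B=-0.4571, C=(l²−L²−A²−y'²−z²)/(2L)=0.1052
  √(A²+B²)=0.4579;  θ1 = -1.5131+1.3389 ≈ -0.1742
φ2=120.0° → target in arm frame (-0.0599, -0.0504)
  e−x'=0.1599;  (l²−L²−(e−x')²−y'²−z²)/2L = -0.0061
  √(A²+B²)=0.4843;  θ2 = -1.2342+1.5833 ≈ 0.3491
rotate P by −φ3: (-0.0137, 0.0771, -0.4571)
  A=0.1137, B=-0.4571, C=(l²−L²−A²−y'²−z²)/(2L)=0.0325
  θ3 = atan2(B,A) + arccos(C/0.4710) = 0.1747

θ₁ = -0.1742, θ₂ = 0.3491, θ₃ = 0.1747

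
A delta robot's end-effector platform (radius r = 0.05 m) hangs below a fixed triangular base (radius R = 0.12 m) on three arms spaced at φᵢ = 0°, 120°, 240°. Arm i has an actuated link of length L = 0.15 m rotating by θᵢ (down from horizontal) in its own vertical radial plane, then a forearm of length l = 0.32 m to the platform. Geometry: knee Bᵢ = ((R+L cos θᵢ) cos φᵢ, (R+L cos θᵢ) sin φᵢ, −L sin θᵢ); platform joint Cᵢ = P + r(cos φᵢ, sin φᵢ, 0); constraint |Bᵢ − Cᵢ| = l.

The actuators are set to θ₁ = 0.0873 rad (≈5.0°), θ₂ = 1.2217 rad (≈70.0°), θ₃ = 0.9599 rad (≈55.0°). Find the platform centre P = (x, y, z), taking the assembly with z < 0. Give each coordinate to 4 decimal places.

(0.1549, -0.0457, -0.3232)

O1 = (0.2194·cos0.0°, 0.2194·sin0.0°, -0.0131) = (0.2194, 0.0000, -0.0131)
arm 2 at φ=120.0°: (R−r)+L cos θ2 = 0.1213;  O2 = (-0.0607, 0.1051, -0.1410)
arm 3 at φ=240.0°: (R−r)+L cos θ3 = 0.1560;  O3 = (-0.0780, -0.1351, -0.1229)
subtract pairs → two planes through P
linear system: -0.5602x+0.2101y = -0.0137−-0.2557z; -0.5949x+-0.2703y = -0.0089−-0.2196z
det = 0.2764;  x = 0.0202+-0.4170z,  y = -0.0116+0.1054z
sphere 1 gives Az²+Bz+C=0 with A=1.1850, B=0.1899, C=-0.0624;  B²−4AC=0.3318;  roots -0.3232, 0.1629;  negative root z = -0.3232
x = 0.1549, y = -0.0457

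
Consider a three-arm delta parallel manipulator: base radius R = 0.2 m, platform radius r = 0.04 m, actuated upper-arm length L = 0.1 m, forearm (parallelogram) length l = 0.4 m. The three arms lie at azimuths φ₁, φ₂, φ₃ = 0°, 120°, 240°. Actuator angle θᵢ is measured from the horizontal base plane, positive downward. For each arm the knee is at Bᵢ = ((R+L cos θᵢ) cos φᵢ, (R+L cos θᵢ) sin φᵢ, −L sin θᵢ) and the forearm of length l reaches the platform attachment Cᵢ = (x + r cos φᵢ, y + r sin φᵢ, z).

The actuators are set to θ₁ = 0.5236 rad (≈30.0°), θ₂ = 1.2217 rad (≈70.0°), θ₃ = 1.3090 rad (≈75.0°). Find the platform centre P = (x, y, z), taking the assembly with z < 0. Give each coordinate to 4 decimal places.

(0.0815, 0.0084, -0.4142)

arm 1 at φ=0.0°: e+L cos θ1 = 0.2466;  S1 = (0.2466, 0.0000, -0.0500)
φ2=120.0°: virtual centre (-0.0971, 0.1682, -0.0940), radius l
φ3=240.0°: virtual centre (-0.0929, -0.1610, -0.0966), radius l
|S₂|²−|S₁|² = -0.0168;  |S₃|²−|S₁|² = -0.0194
linear system: -0.6874x+0.3364y = -0.0168−-0.0879z; -0.6791x+-0.3220y = -0.0194−-0.0932z
Cramer: x(z) = 0.0265-0.1326z;  y(z) = 0.0044-0.0097z
into |P−S₁|² = l²: 1.0177z² + 0.1583z + -0.1091 = 0;  Δ = 0.4690;  z = -0.4142 or 0.2587 → z<0 root = -0.4142
x = 0.0815, y = 0.0084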